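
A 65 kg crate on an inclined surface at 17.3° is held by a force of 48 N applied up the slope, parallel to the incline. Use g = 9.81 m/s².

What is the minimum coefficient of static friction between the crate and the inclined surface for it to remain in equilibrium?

μ_s,min ≈ 0.233

N = m g cos θ = 608.8 N.
Friction must make up the shortfall along the incline: f = m g sin θ − P = 189.6 − 48 = 141.6 N.
At the threshold f = μ_s N, so μ_s,min = 141.6/608.8 = 0.233.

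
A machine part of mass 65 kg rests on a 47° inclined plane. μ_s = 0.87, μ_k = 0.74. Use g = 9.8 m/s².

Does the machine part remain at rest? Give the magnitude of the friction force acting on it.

f ≈ 321 N

N = m g cos θ = 434 N.
Down-slope weight component: m g sin θ = 466 N.
μ_s N = 378 N.
466 > 378 N, so it slides; kinetic friction f = μ_k N = 0.74×434 = 321 N.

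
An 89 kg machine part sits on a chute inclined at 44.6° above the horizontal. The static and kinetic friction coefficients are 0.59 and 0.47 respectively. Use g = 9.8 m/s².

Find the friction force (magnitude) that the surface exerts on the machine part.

Perpendicular to the surface, N = m g cos θ = 89·9.8·cos 44.6° = 621 N.
Along the slope the weight component is m g sin θ = 612.4 N; friction must supply exactly this, acting up-slope.
The static-friction ceiling is μ_s N = 0.59 × 621 = 366.4 N.
Since |612.4| > 366.4 N, static friction cannot hold it; the machine part slides down the incline and kinetic friction applies: f = μ_k N = 0.47 × 621 = 292 N.

f ≈ 292 N (up the incline)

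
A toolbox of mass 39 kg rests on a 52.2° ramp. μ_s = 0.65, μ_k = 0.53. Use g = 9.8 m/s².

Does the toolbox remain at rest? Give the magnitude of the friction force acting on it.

N = m g cos θ = 234 N.
Down-slope weight component: m g sin θ = 302 N.
μ_s N = 152 N.
302 > 152 N, so it slides; kinetic friction f = μ_k N = 0.53×234 = 124 N.

f ≈ 124 N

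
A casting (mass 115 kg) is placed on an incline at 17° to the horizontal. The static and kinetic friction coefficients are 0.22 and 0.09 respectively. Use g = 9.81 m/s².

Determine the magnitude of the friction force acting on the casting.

f ≈ 97.1 N (up the incline)

Normal force: N = m g cos θ = 115 × 9.81 × cos 17° = 1079 N.
For equilibrium along the incline, friction must balance the weight component: f = m g sin θ = 329.8 N up the slope.
Maximum static friction available: μ_s N = 0.22 × 1079 = 237.3 N.
|329.8| exceeds 237.3 N, so the casting slips down-slope; friction is kinetic, f = μ_k N = 0.09×1079 = 97.1 N.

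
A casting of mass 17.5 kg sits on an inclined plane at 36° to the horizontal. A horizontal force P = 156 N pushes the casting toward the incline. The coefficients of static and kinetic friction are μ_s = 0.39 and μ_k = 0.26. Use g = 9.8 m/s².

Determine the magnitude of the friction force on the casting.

f ≈ 25.4 N (down the incline)

The horizontal push has a component P sin θ into the surface, so N = m g cos θ + P sin θ = 138.7 + 91.69 = 230.4 N.
Along the incline, the net driving force (taking up-slope positive) is P cos θ − m g sin θ = 126.2 − 100.8 = 25.4 N, so equilibrium requires friction f = -25.4 N (down-slope).
The limit of static friction is μ_s N = 89.87 N.
Since 25.4 N is within the 89.87 N limit, the casting stays put and friction is exactly 25.4 N.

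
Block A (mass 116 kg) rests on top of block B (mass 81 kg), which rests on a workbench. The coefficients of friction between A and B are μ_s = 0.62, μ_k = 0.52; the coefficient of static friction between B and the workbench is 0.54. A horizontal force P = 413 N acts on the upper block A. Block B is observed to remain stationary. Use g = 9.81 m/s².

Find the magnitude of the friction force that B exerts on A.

f ≈ 413 N

The normal force B exerts on A is simply A's weight, N₁ = 1138 N.
So the A–B interface can sustain at most μ_s N₁ = 705.5 N of static friction.
Since P = 413 N ≤ 705.5 N, A does not slip on B; friction on A equals P = 413 N.
By Newton's third law B feels 413 N forward from A. With B stationary, the floor's static friction on B balances it: f₂ = 413 N (well within μ_s(m_A+m_B)g = 1044 N).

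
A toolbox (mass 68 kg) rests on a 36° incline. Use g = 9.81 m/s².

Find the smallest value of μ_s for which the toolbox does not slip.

μ_s,min ≈ 0.727

At the slip threshold m g sin θ = μ_s m g cos θ, so μ_s,min = tan θ.
μ_s,min = tan 36° = 0.727.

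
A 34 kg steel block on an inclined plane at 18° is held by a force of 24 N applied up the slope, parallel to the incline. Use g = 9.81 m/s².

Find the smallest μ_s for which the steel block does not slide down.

μ_s,min ≈ 0.249

N = m g cos θ = 317.2 N.
Friction must make up the shortfall along the incline: f = m g sin θ − P = 103.1 − 24 = 79.07 N.
At the threshold f = μ_s N, so μ_s,min = 79.07/317.2 = 0.249.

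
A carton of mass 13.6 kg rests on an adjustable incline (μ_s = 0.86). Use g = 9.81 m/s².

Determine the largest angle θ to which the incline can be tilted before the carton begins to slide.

θ_max ≈ 40.7°

At the slip threshold, m g sin θ = μ_s · m g cos θ, so tan θ = μ_s.
θ_max = arctan(0.86) = 40.7°.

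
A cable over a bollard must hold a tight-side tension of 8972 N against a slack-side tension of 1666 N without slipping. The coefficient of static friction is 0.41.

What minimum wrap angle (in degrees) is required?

T₂/T₁ = e^{μβ} → β = ln(T₂/T₁)/μ.
β = ln(8972/1666)/0.41 = 1.684/0.41 = 4.107 rad.
In degrees: β = 4.107 × 180/π = 235°.

β_min ≈ 235°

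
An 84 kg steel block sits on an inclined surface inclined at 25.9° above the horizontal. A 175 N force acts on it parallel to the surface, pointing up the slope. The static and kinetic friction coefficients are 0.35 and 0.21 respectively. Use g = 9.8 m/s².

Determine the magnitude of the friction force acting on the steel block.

f ≈ 185 N (up the incline)

Perpendicular to the surface, N = m g cos θ = 84·9.8·cos 25.9° = 740.5 N.
The friction needed for equilibrium is m g sin θ − P = 359.6 − 175 = 184.6 N, measured positive up-slope.
Static friction can supply at most μ_s N = 259.2 N.
Since |184.6| ≤ 259.2 N, static friction is sufficient; f equals the required value, not μ_s N.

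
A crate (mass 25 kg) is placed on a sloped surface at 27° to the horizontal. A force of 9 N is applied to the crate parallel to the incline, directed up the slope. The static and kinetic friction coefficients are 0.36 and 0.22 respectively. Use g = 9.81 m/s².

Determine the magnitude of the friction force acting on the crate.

f ≈ 48.1 N (up the incline)

Normal force: N = m g cos θ = 25 × 9.81 × cos 27° = 218.5 N.
For equilibrium along the incline the friction force must supply f = m g sin θ − P = 111.3 − 9 = 102.3 N (positive meaning up-slope).
Static friction can supply at most μ_s N = 78.67 N.
|102.3| exceeds 78.67 N, so the crate slips down-slope; friction is kinetic, f = μ_k N = 0.22×218.5 = 48.1 N.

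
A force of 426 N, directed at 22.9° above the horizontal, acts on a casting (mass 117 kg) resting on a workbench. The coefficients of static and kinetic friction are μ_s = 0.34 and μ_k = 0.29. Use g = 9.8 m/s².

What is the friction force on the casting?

f ≈ 284 N

Vertical equilibrium gives N = m g − P sin α = 980.8 N.
Horizontally, friction must balance P cos α = 392.4 N.
μ_s N = 0.34 × 980.8 = 333.5 N.
The required friction exceeds μ_s N, so the casting moves and f = μ_k N = 284 N.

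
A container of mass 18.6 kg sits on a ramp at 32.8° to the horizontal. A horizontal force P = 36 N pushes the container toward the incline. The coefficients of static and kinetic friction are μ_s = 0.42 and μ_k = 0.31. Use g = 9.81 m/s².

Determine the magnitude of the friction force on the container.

Normal direction: N = m g cos θ + P sin θ = 172.9 N.
Along the incline, the net driving force (taking up-slope positive) is P cos θ − m g sin θ = 30.26 − 98.84 = -68.58 N, so equilibrium requires friction f = 68.58 N (up-slope).
The limit of static friction is μ_s N = 72.61 N.
|f_req| = 68.58 ≤ 72.61 N → the container is in equilibrium; friction equals the required value.

f ≈ 68.6 N (up the incline)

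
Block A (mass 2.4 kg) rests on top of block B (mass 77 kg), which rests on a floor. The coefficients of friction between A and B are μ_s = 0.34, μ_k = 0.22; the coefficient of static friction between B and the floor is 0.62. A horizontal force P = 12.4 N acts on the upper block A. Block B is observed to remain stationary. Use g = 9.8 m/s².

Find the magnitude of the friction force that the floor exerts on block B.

f ≈ 5.17 N

Between the blocks, N₁ = m_A g = 23.52 N.
Maximum static friction on A from B: μ_s N₁ = 0.34×23.52 = 7.997 N.
P = 12.4 N exceeds that limit, so A slips over B and the interface friction becomes kinetic: f₁ = μ_k N₁ = 0.22×23.52 = 5.17 N.
B experiences an equal 5.17 N forward from A (third law). B is in equilibrium, so the floor supplies f₂ = 5.17 N of static friction (limit μ_s(m_A+m_B)g = 482.4 N, not exceeded).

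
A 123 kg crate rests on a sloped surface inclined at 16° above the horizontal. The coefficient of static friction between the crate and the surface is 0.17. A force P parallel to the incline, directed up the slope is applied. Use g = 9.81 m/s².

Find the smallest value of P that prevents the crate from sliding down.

P_min ≈ 135 N

The crate tends to slide down (tan θ > μ_s), so at the point of impending slip friction acts up-slope at its limit: f = μ_s N.
P is parallel to the surface, so N = m g cos θ = 1160 N.
Along the incline: P + μ_s N = m g sin θ, so P = 333 − 0.17×1160 = 135 N.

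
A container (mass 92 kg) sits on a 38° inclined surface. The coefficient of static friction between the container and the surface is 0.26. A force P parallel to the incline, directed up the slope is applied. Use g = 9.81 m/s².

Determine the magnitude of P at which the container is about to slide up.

At impending motion up the slope, friction acts down-slope at its limit: f = μ_s N.
P is parallel to the surface, so N = m g cos θ = 711 N.
Along the incline: P = m g sin θ + μ_s N = 556 + 0.26×711 = 741 N.

P ≈ 741 N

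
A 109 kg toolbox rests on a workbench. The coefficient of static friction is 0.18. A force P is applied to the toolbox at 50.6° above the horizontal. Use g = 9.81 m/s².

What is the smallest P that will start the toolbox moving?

P ≈ 249 N

N = m g − P sin α (the pull lifts the toolbox).
At impending slip, P cos α = μ_s N = μ_s (m g − P sin α).
Solving: P (cos α + μ_s sin α) = μ_s m g → P = 0.18×1070/(cos 50.6° + 0.18 sin 50.6°) = 192/0.7738 = 249 N.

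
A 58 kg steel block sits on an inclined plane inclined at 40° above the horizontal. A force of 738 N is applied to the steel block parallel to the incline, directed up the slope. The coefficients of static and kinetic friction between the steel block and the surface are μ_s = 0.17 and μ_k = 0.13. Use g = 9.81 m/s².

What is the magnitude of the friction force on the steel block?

Perpendicular to the surface, N = m g cos θ = 58·9.81·cos 40° = 435.9 N.
For equilibrium along the incline the friction force must supply f = m g sin θ − P = 365.7 − 738 = -372.3 N (positive meaning up-slope).
The static-friction ceiling is μ_s N = 0.17 × 435.9 = 74.1 N.
|-372.3| exceeds 74.1 N, so the steel block slips up-slope; friction is kinetic, f = μ_k N = 0.13×435.9 = 56.7 N.

f ≈ 56.7 N (down the incline)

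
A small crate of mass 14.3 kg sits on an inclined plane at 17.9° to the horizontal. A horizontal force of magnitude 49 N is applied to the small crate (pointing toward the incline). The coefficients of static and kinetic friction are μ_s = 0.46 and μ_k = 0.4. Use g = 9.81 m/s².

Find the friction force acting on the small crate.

Resolve perpendicular to the incline: N = m g cos θ + P sin θ = 14.3×9.81×cos 17.9° + 49×sin 17.9° = 148.6 N.
Parallel to the incline: P cos θ − m g sin θ = 46.63 − 43.12 = 3.511 N; the friction needed to balance this is 3.511 N acting down the slope.
Maximum static friction: μ_s N = 0.46 × 148.6 = 68.33 N.
|f_req| = 3.511 ≤ 68.33 N → the small crate is in equilibrium; friction equals the required value.

f ≈ 3.51 N (down the incline)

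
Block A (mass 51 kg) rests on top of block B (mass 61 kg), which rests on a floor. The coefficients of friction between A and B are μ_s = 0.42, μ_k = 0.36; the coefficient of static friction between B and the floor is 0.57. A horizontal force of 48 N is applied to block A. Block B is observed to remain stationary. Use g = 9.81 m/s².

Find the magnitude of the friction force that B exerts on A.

f ≈ 48 N

Normal force at the A–B interface: N₁ = m_A g = 500.3 N.
So the A–B interface can sustain at most μ_s N₁ = 210.1 N of static friction.
P = 48 N is within that limit, so A and B move together (both at rest); the A–B friction is simply f₁ = P = 48 N.
B experiences an equal 48 N forward from A (third law). B is in equilibrium, so the floor supplies f₂ = 48 N of static friction (limit μ_s(m_A+m_B)g = 626.3 N, not exceeded).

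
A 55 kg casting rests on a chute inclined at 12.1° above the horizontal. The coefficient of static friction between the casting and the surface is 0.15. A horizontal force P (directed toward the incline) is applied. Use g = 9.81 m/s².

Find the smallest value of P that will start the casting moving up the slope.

At impending motion up the slope, friction acts down-slope at its limit: f = μ_s N.
Perpendicular to the incline: N = m g cos θ + P sin θ.
Along the incline: P cos θ = m g sin θ + μ_s N = m g sin θ + μ_s (m g cos θ + P sin θ).
Solving, P (cos θ − μ_s sin θ) = m g (sin θ + μ_s cos θ), so P = 55×9.81×(sin 12.1° + 0.15 cos 12.1°)/(cos 12.1° − 0.15 sin 12.1°) = 540×0.3563/0.9463 = 203 N.

P ≈ 203 N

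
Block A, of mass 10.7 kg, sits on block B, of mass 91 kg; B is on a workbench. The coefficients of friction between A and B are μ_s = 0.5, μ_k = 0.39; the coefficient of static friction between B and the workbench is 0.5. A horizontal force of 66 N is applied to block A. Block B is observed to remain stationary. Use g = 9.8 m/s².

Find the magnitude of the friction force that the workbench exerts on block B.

The normal force B exerts on A is simply A's weight, N₁ = 104.9 N.
Maximum static friction on A from B: μ_s N₁ = 0.5×104.9 = 52.43 N.
Since P = 66 N > 52.43 N, A slides on B; the A–B friction is kinetic: f₁ = μ_k N₁ = 0.39×104.9 = 40.9 N.
By Newton's third law B feels 40.9 N forward from A. With B stationary, the floor's static friction on B balances it: f₂ = 40.9 N (well within μ_s(m_A+m_B)g = 498.3 N).

f ≈ 40.9 N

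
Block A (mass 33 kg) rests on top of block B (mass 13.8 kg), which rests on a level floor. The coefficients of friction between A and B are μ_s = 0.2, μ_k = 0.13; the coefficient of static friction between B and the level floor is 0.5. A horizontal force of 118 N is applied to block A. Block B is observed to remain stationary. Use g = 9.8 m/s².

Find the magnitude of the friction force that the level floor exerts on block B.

Normal force at the A–B interface: N₁ = m_A g = 323.4 N.
Maximum static friction on A from B: μ_s N₁ = 0.2×323.4 = 64.68 N.
P = 118 N exceeds that limit, so A slips over B and the interface friction becomes kinetic: f₁ = μ_k N₁ = 0.13×323.4 = 42 N.
By Newton's third law B feels 42 N forward from A. With B stationary, the floor's static friction on B balances it: f₂ = 42 N (well within μ_s(m_A+m_B)g = 229.3 N).

f ≈ 42 N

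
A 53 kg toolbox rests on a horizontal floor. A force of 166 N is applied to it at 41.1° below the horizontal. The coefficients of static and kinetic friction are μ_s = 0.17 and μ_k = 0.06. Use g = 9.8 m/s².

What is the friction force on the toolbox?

N = m g + P sin α = 519.4 + 166×sin 41.1° = 628.5 N.
For equilibrium, f = P cos α = 166×cos 41.1° = 125.1 N.
μ_s N = 0.17 × 628.5 = 106.8 N.
125.1 > 106.8 N → the toolbox slides; f = μ_k N = 0.06×628.5 = 37.7 N.

f ≈ 37.7 N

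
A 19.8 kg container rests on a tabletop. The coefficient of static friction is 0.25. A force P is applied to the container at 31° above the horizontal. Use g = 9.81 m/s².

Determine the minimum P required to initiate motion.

P ≈ 49.3 N

N = m g − P sin α (the pull lifts the container).
At impending slip, P cos α = μ_s N = μ_s (m g − P sin α).
Solving: P (cos α + μ_s sin α) = μ_s m g → P = 0.25×194/(cos 31° + 0.25 sin 31°) = 48.6/0.9859 = 49.3 N.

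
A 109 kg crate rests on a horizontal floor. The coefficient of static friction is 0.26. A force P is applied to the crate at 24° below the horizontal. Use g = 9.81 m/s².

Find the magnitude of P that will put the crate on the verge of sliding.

P ≈ 344 N

N = m g + P sin α (the push presses the crate into the horizontal floor).
At impending slip, P cos α = μ_s N = μ_s (m g + P sin α).
Solving: P (cos α − μ_s sin α) = μ_s m g → P = 0.26×1070/(cos 24° − 0.26 sin 24°) = 278/0.8078 = 344 N.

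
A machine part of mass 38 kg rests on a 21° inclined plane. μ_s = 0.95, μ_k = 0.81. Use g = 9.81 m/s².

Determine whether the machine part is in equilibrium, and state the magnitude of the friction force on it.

N = m g cos θ = 348 N.
Down-slope weight component: m g sin θ = 134 N.
μ_s N = 331 N.
134 ≤ 331 N, so it stays put; friction = 134 N.

f ≈ 134 N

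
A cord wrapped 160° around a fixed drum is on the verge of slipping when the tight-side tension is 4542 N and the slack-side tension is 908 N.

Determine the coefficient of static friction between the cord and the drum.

T₂/T₁ = e^{μβ} → μ = ln(T₂/T₁)/β.
β = 160° = 2.793 rad.
μ = ln(4542/908)/2.793 = ln(5.002)/2.793 = 0.576.

μ ≈ 0.576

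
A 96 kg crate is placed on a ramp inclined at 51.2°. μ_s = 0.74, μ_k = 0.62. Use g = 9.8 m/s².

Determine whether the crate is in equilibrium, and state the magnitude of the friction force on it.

f ≈ 365 N

N = m g cos θ = 590 N.
Down-slope weight component: m g sin θ = 733 N.
μ_s N = 436 N.
733 > 436 N, so it slides; kinetic friction f = μ_k N = 0.62×590 = 365 N.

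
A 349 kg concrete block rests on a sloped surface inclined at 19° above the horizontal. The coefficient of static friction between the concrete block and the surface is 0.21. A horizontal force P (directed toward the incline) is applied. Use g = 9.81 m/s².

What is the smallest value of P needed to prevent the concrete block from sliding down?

The concrete block tends to slide down (tan θ > μ_s), so at the point of impending slip friction acts up-slope at its limit: f = μ_s N.
Perpendicular to the incline: N = m g cos θ + P sin θ.
Along the incline: P cos θ + μ_s N = m g sin θ, i.e. P cos θ + μ_s (m g cos θ + P sin θ) = m g sin θ.
Solving, P (cos θ + μ_s sin θ) = m g (sin θ − μ_s cos θ), so P = 3420×0.127/1.014 = 429 N.

P_min ≈ 429 N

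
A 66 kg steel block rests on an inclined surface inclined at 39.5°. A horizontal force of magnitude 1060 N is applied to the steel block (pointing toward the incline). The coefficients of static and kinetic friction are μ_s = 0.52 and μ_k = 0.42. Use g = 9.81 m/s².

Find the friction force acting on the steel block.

Normal direction: N = m g cos θ + P sin θ = 1174 N.
Along the incline, the net driving force (taking up-slope positive) is P cos θ − m g sin θ = 817.9 − 411.8 = 406.1 N, so equilibrium requires friction f = -406.1 N (down-slope).
The limit of static friction is μ_s N = 610.4 N.
Since 406.1 N is within the 610.4 N limit, the steel block stays put and friction is exactly 406 N.

f ≈ 406 N (down the incline)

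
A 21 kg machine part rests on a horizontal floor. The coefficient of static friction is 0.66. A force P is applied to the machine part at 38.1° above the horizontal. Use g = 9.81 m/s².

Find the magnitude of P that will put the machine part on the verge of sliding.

P ≈ 114 N

N = m g − P sin α (the pull lifts the machine part).
At impending slip, P cos α = μ_s N = μ_s (m g − P sin α).
Solving: P (cos α + μ_s sin α) = μ_s m g → P = 0.66×206/(cos 38.1° + 0.66 sin 38.1°) = 136/1.194 = 114 N.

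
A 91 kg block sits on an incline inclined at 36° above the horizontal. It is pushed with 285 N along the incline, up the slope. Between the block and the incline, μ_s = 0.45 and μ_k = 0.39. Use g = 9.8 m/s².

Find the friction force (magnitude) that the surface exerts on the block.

f ≈ 239 N (up the incline)

Perpendicular to the surface, N = m g cos θ = 91·9.8·cos 36° = 721.5 N.
The friction needed for equilibrium is m g sin θ − P = 524.2 − 285 = 239.2 N, measured positive up-slope.
Maximum static friction available: μ_s N = 0.45 × 721.5 = 324.7 N.
Since |239.2| ≤ 324.7 N, no slip — friction simply equals what equilibrium demands.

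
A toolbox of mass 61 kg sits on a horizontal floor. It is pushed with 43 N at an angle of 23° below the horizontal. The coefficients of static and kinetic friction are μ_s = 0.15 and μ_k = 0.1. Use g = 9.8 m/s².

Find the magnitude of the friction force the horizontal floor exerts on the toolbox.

f ≈ 39.6 N

Vertical equilibrium gives N = m g + P sin α = 614.6 N.
Horizontally, friction must balance P cos α = 39.58 N.
The static-friction limit is μ_s N = 92.19 N.
Since 39.58 N does not exceed the limit, the toolbox stays at rest and f = 39.6 N.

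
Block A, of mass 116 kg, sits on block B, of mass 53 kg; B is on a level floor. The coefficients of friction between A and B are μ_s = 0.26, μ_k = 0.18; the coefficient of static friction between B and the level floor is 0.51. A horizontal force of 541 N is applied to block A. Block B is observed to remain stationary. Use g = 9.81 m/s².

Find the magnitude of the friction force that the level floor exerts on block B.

Between the blocks, N₁ = m_A g = 1138 N.
So the A–B interface can sustain at most μ_s N₁ = 295.9 N of static friction.
Since P = 541 N > 295.9 N, A slides on B; the A–B friction is kinetic: f₁ = μ_k N₁ = 0.18×1138 = 205 N.
By Newton's third law B feels 205 N forward from A. With B stationary, the floor's static friction on B balances it: f₂ = 205 N (well within μ_s(m_A+m_B)g = 845.5 N).

f ≈ 205 N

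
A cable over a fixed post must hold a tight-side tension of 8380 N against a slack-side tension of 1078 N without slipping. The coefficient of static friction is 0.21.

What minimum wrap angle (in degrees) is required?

T₂/T₁ = e^{μβ} → β = ln(T₂/T₁)/μ.
β = ln(8380/1078)/0.21 = 2.051/0.21 = 9.765 rad.
In degrees: β = 9.765 × 180/π = 560°.

β_min ≈ 560°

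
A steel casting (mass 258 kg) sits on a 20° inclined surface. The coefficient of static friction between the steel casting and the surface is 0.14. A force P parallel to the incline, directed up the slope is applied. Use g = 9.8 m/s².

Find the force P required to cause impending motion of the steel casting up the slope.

At impending motion up the slope, friction acts down-slope at its limit: f = μ_s N.
P is parallel to the surface, so N = m g cos θ = 2380 N.
Along the incline: P = m g sin θ + μ_s N = 865 + 0.14×2380 = 1200 N.

P ≈ 1200 N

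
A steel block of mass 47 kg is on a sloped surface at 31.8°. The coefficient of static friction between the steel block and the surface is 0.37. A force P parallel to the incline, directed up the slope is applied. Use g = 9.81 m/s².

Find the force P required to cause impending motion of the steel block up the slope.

P ≈ 388 N

At impending motion up the slope, friction acts down-slope at its limit: f = μ_s N.
P is parallel to the surface, so N = m g cos θ = 392 N.
Along the incline: P = m g sin θ + μ_s N = 243 + 0.37×392 = 388 N.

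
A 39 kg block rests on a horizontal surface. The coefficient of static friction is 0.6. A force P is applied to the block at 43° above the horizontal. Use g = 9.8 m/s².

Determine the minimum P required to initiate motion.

N = m g − P sin α (the pull lifts the block).
At impending slip, P cos α = μ_s N = μ_s (m g − P sin α).
Solving: P (cos α + μ_s sin α) = μ_s m g → P = 0.6×382/(cos 43° + 0.6 sin 43°) = 229/1.141 = 201 N.

P ≈ 201 N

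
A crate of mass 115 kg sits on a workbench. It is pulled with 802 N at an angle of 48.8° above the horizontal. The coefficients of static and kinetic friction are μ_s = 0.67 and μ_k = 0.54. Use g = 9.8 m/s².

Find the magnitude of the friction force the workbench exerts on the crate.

f ≈ 283 N

The vertical component of P reduces the normal force: N = m g − P sin α = 1127 − 603.4 = 523.6 N.
The horizontal driving force is P cos α = 528.3 N, so equilibrium needs friction f = 528.3 N.
μ_s N = 0.67 × 523.6 = 350.8 N.
The required friction exceeds μ_s N, so the crate moves and f = μ_k N = 283 N.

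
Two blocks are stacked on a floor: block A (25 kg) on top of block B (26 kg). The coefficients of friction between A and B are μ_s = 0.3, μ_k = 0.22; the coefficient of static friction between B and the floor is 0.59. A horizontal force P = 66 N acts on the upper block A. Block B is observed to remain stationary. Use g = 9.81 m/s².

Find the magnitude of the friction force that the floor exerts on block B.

f ≈ 66 N

Between the blocks, N₁ = m_A g = 245.2 N.
So the A–B interface can sustain at most μ_s N₁ = 73.58 N of static friction.
Since P = 66 N ≤ 73.58 N, A does not slip on B; friction on A equals P = 66 N.
By Newton's third law B feels 66 N forward from A. With B stationary, the floor's static friction on B balances it: f₂ = 66 N (well within μ_s(m_A+m_B)g = 295.2 N).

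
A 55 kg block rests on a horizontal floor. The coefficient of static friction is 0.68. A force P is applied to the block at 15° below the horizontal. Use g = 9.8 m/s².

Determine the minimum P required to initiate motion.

N = m g + P sin α (the push presses the block into the horizontal floor).
At impending slip, P cos α = μ_s N = μ_s (m g + P sin α).
Solving: P (cos α − μ_s sin α) = μ_s m g → P = 0.68×539/(cos 15° − 0.68 sin 15°) = 367/0.7899 = 464 N.

P ≈ 464 N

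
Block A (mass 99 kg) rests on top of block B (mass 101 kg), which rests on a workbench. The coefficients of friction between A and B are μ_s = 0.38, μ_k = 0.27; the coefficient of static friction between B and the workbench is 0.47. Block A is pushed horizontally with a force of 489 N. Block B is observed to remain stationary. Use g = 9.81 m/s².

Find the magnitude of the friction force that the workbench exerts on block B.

Between the blocks, N₁ = m_A g = 971.2 N.
Maximum static friction on A from B: μ_s N₁ = 0.38×971.2 = 369.1 N.
P = 489 N exceeds that limit, so A slips over B and the interface friction becomes kinetic: f₁ = μ_k N₁ = 0.27×971.2 = 262 N.
By Newton's third law B feels 262 N forward from A. With B stationary, the floor's static friction on B balances it: f₂ = 262 N (well within μ_s(m_A+m_B)g = 922.1 N).

f ≈ 262 N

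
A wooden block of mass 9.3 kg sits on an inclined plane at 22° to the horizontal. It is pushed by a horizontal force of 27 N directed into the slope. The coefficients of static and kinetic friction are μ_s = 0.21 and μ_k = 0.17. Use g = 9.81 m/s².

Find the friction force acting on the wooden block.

Resolve perpendicular to the incline: N = m g cos θ + P sin θ = 9.3×9.81×cos 22° + 27×sin 22° = 94.7 N.
Along the incline, the net driving force (taking up-slope positive) is P cos θ − m g sin θ = 25.03 − 34.18 = -9.143 N, so equilibrium requires friction f = 9.143 N (up-slope).
Maximum static friction: μ_s N = 0.21 × 94.7 = 19.89 N.
Since 9.143 N is within the 19.89 N limit, the wooden block stays put and friction is exactly 9.14 N.

f ≈ 9.14 N (up the incline)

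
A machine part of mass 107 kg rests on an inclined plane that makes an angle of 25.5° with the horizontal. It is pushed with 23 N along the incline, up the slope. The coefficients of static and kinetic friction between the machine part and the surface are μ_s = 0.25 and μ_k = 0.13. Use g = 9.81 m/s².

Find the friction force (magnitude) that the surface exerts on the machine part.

f ≈ 123 N (up the incline)

The normal reaction is N = m g cos θ = 947.4 N.
The friction needed for equilibrium is m g sin θ − P = 451.9 − 23 = 428.9 N, measured positive up-slope.
Maximum static friction available: μ_s N = 0.25 × 947.4 = 236.9 N.
Since |428.9| > 236.9 N, static friction cannot hold it; the machine part slides down the incline and kinetic friction applies: f = μ_k N = 0.13 × 947.4 = 123 N.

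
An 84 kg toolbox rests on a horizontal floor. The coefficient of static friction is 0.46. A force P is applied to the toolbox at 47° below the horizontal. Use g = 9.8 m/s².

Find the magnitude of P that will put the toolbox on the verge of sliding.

P ≈ 1100 N

N = m g + P sin α (the push presses the toolbox into the horizontal floor).
At impending slip, P cos α = μ_s N = μ_s (m g + P sin α).
Solving: P (cos α − μ_s sin α) = μ_s m g → P = 0.46×823/(cos 47° − 0.46 sin 47°) = 379/0.3456 = 1100 N.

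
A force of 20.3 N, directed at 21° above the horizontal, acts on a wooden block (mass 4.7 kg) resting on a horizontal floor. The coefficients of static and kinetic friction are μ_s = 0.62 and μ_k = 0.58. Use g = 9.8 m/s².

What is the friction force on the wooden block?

Vertical equilibrium gives N = m g − P sin α = 38.79 N.
Horizontally, friction must balance P cos α = 18.95 N.
The static-friction limit is μ_s N = 24.05 N.
Since 18.95 N does not exceed the limit, the wooden block stays at rest and f = 19 N.

f ≈ 19 N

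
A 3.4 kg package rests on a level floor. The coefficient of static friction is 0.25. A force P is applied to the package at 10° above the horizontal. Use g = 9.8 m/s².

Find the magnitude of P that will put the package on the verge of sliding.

P ≈ 8.1 N

N = m g − P sin α (the pull lifts the package).
At impending slip, P cos α = μ_s N = μ_s (m g − P sin α).
Solving: P (cos α + μ_s sin α) = μ_s m g → P = 0.25×33.3/(cos 10° + 0.25 sin 10°) = 8.33/1.028 = 8.1 N.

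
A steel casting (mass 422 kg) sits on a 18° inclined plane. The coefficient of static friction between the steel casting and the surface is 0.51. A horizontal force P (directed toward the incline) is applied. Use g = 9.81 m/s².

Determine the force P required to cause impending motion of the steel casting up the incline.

At impending motion up the slope, friction acts down-slope at its limit: f = μ_s N.
Perpendicular to the incline: N = m g cos θ + P sin θ.
Along the incline: P cos θ = m g sin θ + μ_s N = m g sin θ + μ_s (m g cos θ + P sin θ).
Solving, P (cos θ − μ_s sin θ) = m g (sin θ + μ_s cos θ), so P = 422×9.81×(sin 18° + 0.51 cos 18°)/(cos 18° − 0.51 sin 18°) = 4140×0.7941/0.7935 = 4140 N.

P ≈ 4140 N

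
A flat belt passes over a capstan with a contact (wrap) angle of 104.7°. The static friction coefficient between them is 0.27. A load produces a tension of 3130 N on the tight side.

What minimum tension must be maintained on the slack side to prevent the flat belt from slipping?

Capstan equation at impending slip: T_tight/T_slack = e^{μβ}.
β = 104.7° = 1.827 rad; e^{μβ} = e^{0.27×1.827} = 1.638.
T_slack = T_tight / e^{μβ} = 3130 / 1.638 = 1910 N.

T_min ≈ 1910 N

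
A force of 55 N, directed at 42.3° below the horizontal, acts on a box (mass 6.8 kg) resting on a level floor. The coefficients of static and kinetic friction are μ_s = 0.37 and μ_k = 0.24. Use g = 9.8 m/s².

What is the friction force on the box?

Vertical equilibrium gives N = m g + P sin α = 103.7 N.
The horizontal driving force is P cos α = 40.68 N, so equilibrium needs friction f = 40.68 N.
The static-friction limit is μ_s N = 38.35 N.
40.68 > 38.35 N → the box slides; f = μ_k N = 0.24×103.7 = 24.9 N.

f ≈ 24.9 N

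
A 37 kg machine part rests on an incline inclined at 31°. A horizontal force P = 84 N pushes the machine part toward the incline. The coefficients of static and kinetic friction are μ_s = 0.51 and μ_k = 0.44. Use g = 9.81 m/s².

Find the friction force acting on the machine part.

f ≈ 115 N (up the incline)

The horizontal push has a component P sin θ into the surface, so N = m g cos θ + P sin θ = 311.1 + 43.26 = 354.4 N.
Parallel to the incline: P cos θ − m g sin θ = 72 − 186.9 = -114.9 N; the friction needed to balance this is 114.9 N acting up the slope.
The limit of static friction is μ_s N = 180.7 N.
|f_req| = 114.9 ≤ 180.7 N → the machine part is in equilibrium; friction equals the required value.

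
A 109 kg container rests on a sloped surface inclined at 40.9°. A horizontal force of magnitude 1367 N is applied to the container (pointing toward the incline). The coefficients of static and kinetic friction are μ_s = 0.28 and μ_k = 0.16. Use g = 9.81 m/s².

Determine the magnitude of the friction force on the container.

f ≈ 333 N (down the incline)

Normal direction: N = m g cos θ + P sin θ = 1703 N.
Along the incline, the net driving force (taking up-slope positive) is P cos θ − m g sin θ = 1033 − 700.1 = 333.1 N, so equilibrium requires friction f = -333.1 N (down-slope).
Maximum static friction: μ_s N = 0.28 × 1703 = 476.9 N.
|f_req| = 333.1 ≤ 476.9 N → the container is in equilibrium; friction equals the required value.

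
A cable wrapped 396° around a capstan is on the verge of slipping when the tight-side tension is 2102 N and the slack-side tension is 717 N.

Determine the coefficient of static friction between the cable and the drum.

T₂/T₁ = e^{μβ} → μ = ln(T₂/T₁)/β.
β = 396° = 6.912 rad.
μ = ln(2102/717)/6.912 = ln(2.932)/6.912 = 0.156.

μ ≈ 0.156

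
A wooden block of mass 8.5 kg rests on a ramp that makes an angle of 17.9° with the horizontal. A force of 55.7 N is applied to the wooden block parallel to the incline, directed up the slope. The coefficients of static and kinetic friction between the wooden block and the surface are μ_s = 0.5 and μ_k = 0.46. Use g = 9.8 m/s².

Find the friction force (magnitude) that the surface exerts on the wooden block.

Perpendicular to the surface, N = m g cos θ = 8.5·9.8·cos 17.9° = 79.27 N.
Parallel to the incline, ΣF = 0 gives f = m g sin θ − P = 25.6 − 55.7 = -30.1 N (up-slope positive).
Maximum static friction available: μ_s N = 0.5 × 79.27 = 39.63 N.
Since |-30.1| ≤ 39.63 N, static friction is sufficient; f equals the required value, not μ_s N.

f ≈ 30.1 N (down the incline)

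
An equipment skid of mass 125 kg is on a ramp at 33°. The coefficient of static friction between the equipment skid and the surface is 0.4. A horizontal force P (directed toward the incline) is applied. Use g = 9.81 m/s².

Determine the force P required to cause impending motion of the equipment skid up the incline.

At impending motion up the slope, friction acts down-slope at its limit: f = μ_s N.
Perpendicular to the incline: N = m g cos θ + P sin θ.
Along the incline: P cos θ = m g sin θ + μ_s N = m g sin θ + μ_s (m g cos θ + P sin θ).
Solving, P (cos θ − μ_s sin θ) = m g (sin θ + μ_s cos θ), so P = 125×9.81×(sin 33° + 0.4 cos 33°)/(cos 33° − 0.4 sin 33°) = 1230×0.8801/0.6208 = 1740 N.

P ≈ 1740 N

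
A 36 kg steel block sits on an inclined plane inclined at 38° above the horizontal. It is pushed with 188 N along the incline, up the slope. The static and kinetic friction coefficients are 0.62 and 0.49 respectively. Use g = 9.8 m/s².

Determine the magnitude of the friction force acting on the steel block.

Perpendicular to the surface, N = m g cos θ = 36·9.8·cos 38° = 278 N.
For equilibrium along the incline the friction force must supply f = m g sin θ − P = 217.2 − 188 = 29.21 N (positive meaning up-slope).
The static-friction ceiling is μ_s N = 0.62 × 278 = 172.4 N.
Since |29.21| ≤ 172.4 N, no slip — friction simply equals what equilibrium demands.

f ≈ 29.2 N (up the incline)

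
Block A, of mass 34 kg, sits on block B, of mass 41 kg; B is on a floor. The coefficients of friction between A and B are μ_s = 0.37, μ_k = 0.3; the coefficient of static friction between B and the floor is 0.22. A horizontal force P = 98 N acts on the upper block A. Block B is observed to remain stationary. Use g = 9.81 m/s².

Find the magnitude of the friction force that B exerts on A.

f ≈ 98 N

The normal force B exerts on A is simply A's weight, N₁ = 333.5 N.
So the A–B interface can sustain at most μ_s N₁ = 123.4 N of static friction.
Since P = 98 N ≤ 123.4 N, A does not slip on B; friction on A equals P = 98 N.
B experiences an equal 98 N forward from A (third law). B is in equilibrium, so the floor supplies f₂ = 98 N of static friction (limit μ_s(m_A+m_B)g = 161.9 N, not exceeded).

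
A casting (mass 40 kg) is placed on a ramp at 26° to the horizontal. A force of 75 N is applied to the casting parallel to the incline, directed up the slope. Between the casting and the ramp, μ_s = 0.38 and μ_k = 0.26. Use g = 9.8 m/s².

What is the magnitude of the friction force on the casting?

f ≈ 96.8 N (up the incline)

Perpendicular to the surface, N = m g cos θ = 40·9.8·cos 26° = 352.3 N.
The friction needed for equilibrium is m g sin θ − P = 171.8 − 75 = 96.84 N, measured positive up-slope.
Static friction can supply at most μ_s N = 133.9 N.
Since |96.84| ≤ 133.9 N, static friction is sufficient; f equals the required value, not μ_s N.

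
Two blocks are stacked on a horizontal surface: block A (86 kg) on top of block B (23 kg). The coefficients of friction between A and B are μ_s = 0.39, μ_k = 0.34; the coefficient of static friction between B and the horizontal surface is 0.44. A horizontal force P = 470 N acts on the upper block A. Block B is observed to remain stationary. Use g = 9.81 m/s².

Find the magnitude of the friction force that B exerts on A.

f ≈ 287 N

Between the blocks, N₁ = m_A g = 843.7 N.
Maximum static friction on A from B: μ_s N₁ = 0.39×843.7 = 329 N.
Since P = 470 N > 329 N, A slides on B; the A–B friction is kinetic: f₁ = μ_k N₁ = 0.34×843.7 = 287 N.
By Newton's third law B feels 287 N forward from A. With B stationary, the floor's static friction on B balances it: f₂ = 287 N (well within μ_s(m_A+m_B)g = 470.5 N).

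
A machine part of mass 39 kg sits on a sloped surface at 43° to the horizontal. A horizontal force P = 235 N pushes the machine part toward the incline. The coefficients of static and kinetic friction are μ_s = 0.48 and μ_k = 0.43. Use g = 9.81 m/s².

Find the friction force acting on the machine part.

Normal direction: N = m g cos θ + P sin θ = 440.1 N.
Along the incline, the net driving force (taking up-slope positive) is P cos θ − m g sin θ = 171.9 − 260.9 = -89.06 N, so equilibrium requires friction f = 89.06 N (up-slope).
Maximum static friction: μ_s N = 0.48 × 440.1 = 211.2 N.
Since 89.06 N is within the 211.2 N limit, the machine part stays put and friction is exactly 89.1 N.

f ≈ 89.1 N (up the incline)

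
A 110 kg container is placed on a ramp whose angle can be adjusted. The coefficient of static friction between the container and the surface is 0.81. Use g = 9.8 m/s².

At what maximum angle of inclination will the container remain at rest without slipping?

θ_max ≈ 39°

At the slip threshold, m g sin θ = μ_s · m g cos θ, so tan θ = μ_s.
θ_max = arctan(0.81) = 39°.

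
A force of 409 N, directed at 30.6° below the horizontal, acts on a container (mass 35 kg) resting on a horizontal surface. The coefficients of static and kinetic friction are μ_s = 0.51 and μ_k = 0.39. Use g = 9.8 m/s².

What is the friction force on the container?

f ≈ 215 N

N = m g + P sin α = 343 + 409×sin 30.6° = 551.2 N.
Horizontally, friction must balance P cos α = 352 N.
The static-friction limit is μ_s N = 281.1 N.
The required friction exceeds μ_s N, so the container moves and f = μ_k N = 215 N.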